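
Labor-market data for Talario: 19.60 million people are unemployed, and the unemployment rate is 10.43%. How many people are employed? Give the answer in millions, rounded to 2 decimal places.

About 168.32 million are employed.

Labor force = U / u = 19.60 / 0.1043 ≈ 187.92 million.
Employed = labor force − unemployed = 187.92 − 19.60 = 168.32 million.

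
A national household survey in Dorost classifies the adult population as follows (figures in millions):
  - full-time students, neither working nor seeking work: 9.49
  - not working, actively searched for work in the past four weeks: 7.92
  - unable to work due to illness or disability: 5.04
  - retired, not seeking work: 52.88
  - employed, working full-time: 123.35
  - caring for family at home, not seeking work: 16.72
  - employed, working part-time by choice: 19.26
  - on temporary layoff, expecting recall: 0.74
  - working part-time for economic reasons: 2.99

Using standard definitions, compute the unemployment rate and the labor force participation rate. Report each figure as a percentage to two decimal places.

Unemployment rate ≈ 5.61%; labor force participation rate ≈ 64.71%.

Employed = 123.35 + 19.26 + 2.99 = 145.60 million (anyone who worked, including part-time for economic reasons, counts as employed).
Unemployed = 7.92 + 0.74 = 8.66 million (jobless and actively searching, or on temporary layoff).
Labor force = 145.60 + 8.66 = 154.26 million.
Not in labor force = 9.49 + 5.04 + 52.88 + 16.72 = 84.13 million (those not working and not actively searching are outside the labor force).
Civilian working-age population = 154.26 + 84.13 = 238.39 million.
Unemployment rate = 8.66 / 154.26 = 5.61%.
Labor force participation rate = 154.26 / 238.39 = 64.71%.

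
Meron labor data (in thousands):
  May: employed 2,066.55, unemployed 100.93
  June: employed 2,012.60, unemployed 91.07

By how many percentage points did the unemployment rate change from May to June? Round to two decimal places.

The unemployment rate changed by −0.33 percentage points.

May: labor force = 2,066.55 + 100.93 = 2,167.48; u = 100.93/2,167.48 = 4.66%.
June: labor force = 2,012.60 + 91.07 = 2,103.67; u = 91.07/2,103.67 = 4.33%.
Change = 4.33% − 4.66% = −0.33 pp.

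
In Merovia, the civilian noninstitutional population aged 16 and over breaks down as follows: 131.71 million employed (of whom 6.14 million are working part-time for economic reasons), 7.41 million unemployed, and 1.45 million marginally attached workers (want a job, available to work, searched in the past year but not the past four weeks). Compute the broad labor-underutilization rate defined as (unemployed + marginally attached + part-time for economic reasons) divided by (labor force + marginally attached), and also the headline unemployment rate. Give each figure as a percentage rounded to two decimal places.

Labor force = 131.71 + 7.41 = 139.12 million.
Numerator = 7.41 + 1.45 + 6.14 = 15.00 million.
Denominator = 139.12 + 1.45 = 140.57 million.
Broad rate = 15.00 / 140.57 = 10.67%.
Headline unemployment rate = 7.41 / 139.12 = 5.33%.

Broad underutilization rate ≈ 10.67%; headline unemployment rate ≈ 5.33%.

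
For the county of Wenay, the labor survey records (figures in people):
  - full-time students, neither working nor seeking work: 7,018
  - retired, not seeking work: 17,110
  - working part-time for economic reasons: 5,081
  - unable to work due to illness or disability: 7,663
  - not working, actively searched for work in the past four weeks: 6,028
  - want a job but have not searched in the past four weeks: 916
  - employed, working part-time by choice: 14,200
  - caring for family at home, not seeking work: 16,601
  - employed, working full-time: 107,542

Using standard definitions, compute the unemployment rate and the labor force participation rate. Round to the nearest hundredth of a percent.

Unemployment rate ≈ 4.54%; labor force participation rate ≈ 72.93%.

Employed = 5,081 + 14,200 + 107,542 = 126,823 (anyone who worked, including part-time for economic reasons, counts as employed).
Unemployed = 6,028.
Labor force = 126,823 + 6,028 = 132,851.
Not in labor force = 7,018 + 17,110 + 7,663 + 916 + 16,601 = 49,308 (those not working and not actively searching are outside the labor force — including those who want a job but have given up searching).
Civilian working-age population = 132,851 + 49,308 = 182,159.
Unemployment rate = 6,028 / 132,851 = 4.54%.
Labor force participation rate = 132,851 / 182,159 = 72.93%.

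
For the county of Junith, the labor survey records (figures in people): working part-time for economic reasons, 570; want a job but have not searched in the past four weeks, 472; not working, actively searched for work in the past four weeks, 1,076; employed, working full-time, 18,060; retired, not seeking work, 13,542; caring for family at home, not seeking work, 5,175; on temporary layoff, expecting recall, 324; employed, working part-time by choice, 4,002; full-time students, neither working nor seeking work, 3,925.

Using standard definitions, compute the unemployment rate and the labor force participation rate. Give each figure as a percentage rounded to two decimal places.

Employed = 570 + 18,060 + 4,002 = 22,632 (anyone who worked, including part-time for economic reasons, counts as employed).
Unemployed = 1,076 + 324 = 1,400 (jobless and actively searching, or on temporary layoff).
Labor force = 22,632 + 1,400 = 24,032.
Not in labor force = 472 + 13,542 + 5,175 + 3,925 = 23,114 (those not working and not actively searching are outside the labor force — including those who want a job but have given up searching).
Civilian working-age population = 24,032 + 23,114 = 47,146.
Unemployment rate = 1,400 / 24,032 = 5.83%.
Labor force participation rate = 24,032 / 47,146 = 50.97%.

Unemployment rate ≈ 5.83%; labor force participation rate ≈ 50.97%.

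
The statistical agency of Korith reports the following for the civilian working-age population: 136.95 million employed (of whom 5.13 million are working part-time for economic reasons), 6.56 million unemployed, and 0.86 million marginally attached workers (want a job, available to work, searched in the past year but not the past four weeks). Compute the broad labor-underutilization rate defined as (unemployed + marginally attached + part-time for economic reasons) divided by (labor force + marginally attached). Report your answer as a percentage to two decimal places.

Labor force = 136.95 + 6.56 = 143.51 million.
Numerator = 6.56 + 0.86 + 5.13 = 12.55 million.
Denominator = 143.51 + 0.86 = 144.37 million.
Broad rate = 12.55 / 144.37 = 8.69%.

Broad underutilization rate ≈ 8.69%.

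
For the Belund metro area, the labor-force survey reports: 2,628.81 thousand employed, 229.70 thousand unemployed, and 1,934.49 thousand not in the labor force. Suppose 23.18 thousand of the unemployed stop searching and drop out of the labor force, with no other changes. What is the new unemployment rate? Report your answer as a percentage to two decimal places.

Initially, labor force = 2,628.81 + 229.70 = 2,858.51 thousand, so u = 229.70/2,858.51 = 8.04%.
After the change, unemployed and labor force both fall by 23.18 → E = 2,628.81, U = 206.52, labor force = 2,835.33 thousand.
New unemployment rate = 206.52 / 2,835.33 = 7.28%.

New unemployment rate ≈ 7.28%.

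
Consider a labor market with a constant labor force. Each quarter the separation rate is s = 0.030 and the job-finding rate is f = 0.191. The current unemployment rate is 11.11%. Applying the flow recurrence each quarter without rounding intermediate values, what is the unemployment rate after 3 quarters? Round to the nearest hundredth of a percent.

Unemployment rate after three quarters ≈ 12.41%.

With a fixed labor force, u_{t+1} = u_t + s·(1−u_t) − f·u_t = u_t·(1−s−f) + s.
Here 1−s−f = 0.779 and s = 0.030.
u_1 = 0.111100 × 0.779 + 0.030 = 0.116547.
u_2 = 0.116547 × 0.779 + 0.030 = 0.120790.
u_3 = 0.120790 × 0.779 + 0.030 = 0.124095.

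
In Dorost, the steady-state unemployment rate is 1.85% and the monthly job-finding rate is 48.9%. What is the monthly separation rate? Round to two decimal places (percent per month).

Separation rate ≈ 0.92% per month.

From u* = s/(s+f): s = u·f/(1−u).
s = 0.0185 × 48.9 / (1 − 0.0185) = 0.9047 / 0.9815 ≈ 0.92% per month.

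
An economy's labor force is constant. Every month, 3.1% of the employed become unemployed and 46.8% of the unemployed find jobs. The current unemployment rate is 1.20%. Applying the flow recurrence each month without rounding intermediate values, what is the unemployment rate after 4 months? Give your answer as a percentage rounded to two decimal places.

Unemployment rate after four months ≈ 5.90%.

With a fixed labor force, u_{t+1} = u_t + s·(1−u_t) − f·u_t = u_t·(1−s−f) + s.
Here 1−s−f = 0.501 and s = 0.031.
u_1 = 0.012000 × 0.501 + 0.031 = 0.037012.
u_2 = 0.037012 × 0.501 + 0.031 = 0.049543.
u_3 = 0.049543 × 0.501 + 0.031 = 0.055821.
u_4 = 0.055821 × 0.501 + 0.031 = 0.058966.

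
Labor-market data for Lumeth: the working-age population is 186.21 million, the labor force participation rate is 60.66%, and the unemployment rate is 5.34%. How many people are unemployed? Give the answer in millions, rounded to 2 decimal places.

Labor force = 0.6066 × 186.21 = 112.95 million.
Unemployed = 0.0534 × 112.95 ≈ 6.03 million.

About 6.03 million are unemployed.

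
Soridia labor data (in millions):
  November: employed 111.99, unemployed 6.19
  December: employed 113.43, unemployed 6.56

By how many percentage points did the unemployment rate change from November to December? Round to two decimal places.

The unemployment rate changed by +0.23 percentage points.

November: labor force = 111.99 + 6.19 = 118.18; u = 6.19/118.18 = 5.24%.
December: labor force = 113.43 + 6.56 = 119.99; u = 6.56/119.99 = 5.47%.
Change = 5.47% − 5.24% = +0.23 pp.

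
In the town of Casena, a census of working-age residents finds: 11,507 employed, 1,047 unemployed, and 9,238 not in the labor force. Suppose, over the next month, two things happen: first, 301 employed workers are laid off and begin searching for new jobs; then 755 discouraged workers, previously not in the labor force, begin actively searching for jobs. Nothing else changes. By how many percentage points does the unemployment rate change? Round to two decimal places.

The unemployment rate changes by +7.46 percentage points.

Initially, labor force = 11,507 + 1,047 = 12,554, so u = 1,047/12,554 = 8.34%.
After the first change, employed falls and unemployed rises by 301; labor force unchanged → E = 11,206, U = 1,348, labor force = 12,554.
After the second change, unemployed and labor force both rise by 755 → E = 11,206, U = 2,103, labor force = 13,309.
New unemployment rate = 2,103 / 13,309 = 15.80%.
Change = 15.80% − 8.34% = +7.46 percentage points.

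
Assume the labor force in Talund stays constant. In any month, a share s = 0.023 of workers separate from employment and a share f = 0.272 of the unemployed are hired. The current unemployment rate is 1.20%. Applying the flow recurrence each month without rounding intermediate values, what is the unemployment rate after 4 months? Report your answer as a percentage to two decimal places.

Unemployment rate after four months ≈ 6.17%.

With a fixed labor force, u_{t+1} = u_t + s·(1−u_t) − f·u_t = u_t·(1−s−f) + s.
Here 1−s−f = 0.705 and s = 0.023.
u_1 = 0.012000 × 0.705 + 0.023 = 0.031460.
u_2 = 0.031460 × 0.705 + 0.023 = 0.045179.
u_3 = 0.045179 × 0.705 + 0.023 = 0.054851.
u_4 = 0.054851 × 0.705 + 0.023 = 0.061670.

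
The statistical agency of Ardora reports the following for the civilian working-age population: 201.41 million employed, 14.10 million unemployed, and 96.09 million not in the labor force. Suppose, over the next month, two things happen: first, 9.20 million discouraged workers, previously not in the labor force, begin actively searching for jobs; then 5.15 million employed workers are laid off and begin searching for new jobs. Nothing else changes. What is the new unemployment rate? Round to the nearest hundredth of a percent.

New unemployment rate ≈ 12.66%.

Initially, labor force = 201.41 + 14.10 = 215.51 million, so u = 14.10/215.51 = 6.54%.
After the first change, unemployed and labor force both rise by 9.20 → E = 201.41, U = 23.30, labor force = 224.71 million.
After the second change, employed falls and unemployed rises by 5.15; labor force unchanged → E = 196.26, U = 28.45, labor force = 224.71 million.
New unemployment rate = 28.45 / 224.71 = 12.66%.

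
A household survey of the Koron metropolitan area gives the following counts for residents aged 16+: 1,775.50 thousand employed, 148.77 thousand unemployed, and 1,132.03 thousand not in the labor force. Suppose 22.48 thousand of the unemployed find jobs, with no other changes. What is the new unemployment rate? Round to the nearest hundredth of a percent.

Initially, labor force = 1,775.50 + 148.77 = 1,924.27 thousand, so u = 148.77/1,924.27 = 7.73%.
After the change, unemployed falls and employed rises by 22.48; labor force unchanged → E = 1,797.98, U = 126.29, labor force = 1,924.27 thousand.
New unemployment rate = 126.29 / 1,924.27 = 6.56%.

New unemployment rate ≈ 6.56%.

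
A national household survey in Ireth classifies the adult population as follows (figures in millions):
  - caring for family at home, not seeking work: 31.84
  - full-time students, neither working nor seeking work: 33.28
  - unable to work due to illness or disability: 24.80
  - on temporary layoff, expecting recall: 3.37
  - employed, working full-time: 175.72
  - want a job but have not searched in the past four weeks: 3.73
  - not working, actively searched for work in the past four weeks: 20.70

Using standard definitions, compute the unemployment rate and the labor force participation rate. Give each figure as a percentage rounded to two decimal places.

Unemployment rate ≈ 12.05%; labor force participation rate ≈ 68.09%.

Employed = 175.72 million.
Unemployed = 3.37 + 20.70 = 24.07 million (jobless and actively searching, or on temporary layoff).
Labor force = 175.72 + 24.07 = 199.79 million.
Not in labor force = 31.84 + 33.28 + 24.80 + 3.73 = 93.65 million (those not working and not actively searching are outside the labor force — including those who want a job but have given up searching).
Civilian working-age population = 199.79 + 93.65 = 293.44 million.
Unemployment rate = 24.07 / 199.79 = 12.05%.
Labor force participation rate = 199.79 / 293.44 = 68.09%.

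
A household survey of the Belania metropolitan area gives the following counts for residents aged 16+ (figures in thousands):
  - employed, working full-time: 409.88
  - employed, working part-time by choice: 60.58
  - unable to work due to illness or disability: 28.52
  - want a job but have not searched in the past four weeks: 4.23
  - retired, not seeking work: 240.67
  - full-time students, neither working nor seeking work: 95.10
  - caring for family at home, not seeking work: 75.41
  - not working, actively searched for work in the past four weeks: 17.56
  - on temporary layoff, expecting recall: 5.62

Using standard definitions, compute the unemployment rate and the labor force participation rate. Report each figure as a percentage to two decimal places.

Employed = 409.88 + 60.58 = 470.46 thousand.
Unemployed = 17.56 + 5.62 = 23.18 thousand (jobless and actively searching, or on temporary layoff).
Labor force = 470.46 + 23.18 = 493.64 thousand.
Not in labor force = 28.52 + 4.23 + 240.67 + 95.10 + 75.41 = 443.93 thousand (those not working and not actively searching are outside the labor force — including those who want a job but have given up searching).
Civilian working-age population = 493.64 + 443.93 = 937.57 thousand.
Unemployment rate = 23.18 / 493.64 = 4.70%.
Labor force participation rate = 493.64 / 937.57 = 52.65%.

Unemployment rate ≈ 4.70%; labor force participation rate ≈ 52.65%.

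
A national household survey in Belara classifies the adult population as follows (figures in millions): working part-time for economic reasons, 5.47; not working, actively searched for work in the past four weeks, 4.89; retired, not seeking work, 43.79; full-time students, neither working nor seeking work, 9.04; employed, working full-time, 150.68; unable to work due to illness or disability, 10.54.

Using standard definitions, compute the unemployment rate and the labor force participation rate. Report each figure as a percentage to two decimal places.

Employed = 5.47 + 150.68 = 156.15 million (anyone who worked, including part-time for economic reasons, counts as employed).
Unemployed = 4.89 million.
Labor force = 156.15 + 4.89 = 161.04 million.
Not in labor force = 43.79 + 9.04 + 10.54 = 63.37 million (those not working and not actively searching are outside the labor force).
Civilian working-age population = 161.04 + 63.37 = 224.41 million.
Unemployment rate = 4.89 / 161.04 = 3.04%.
Labor force participation rate = 161.04 / 224.41 = 71.76%.

Unemployment rate ≈ 3.04%; labor force participation rate ≈ 71.76%.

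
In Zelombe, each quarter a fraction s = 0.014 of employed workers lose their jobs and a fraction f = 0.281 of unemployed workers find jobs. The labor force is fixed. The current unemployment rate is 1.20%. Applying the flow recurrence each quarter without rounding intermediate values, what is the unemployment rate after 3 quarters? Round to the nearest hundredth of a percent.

With a fixed labor force, u_{t+1} = u_t + s·(1−u_t) − f·u_t = u_t·(1−s−f) + s.
Here 1−s−f = 0.705 and s = 0.014.
u_1 = 0.012000 × 0.705 + 0.014 = 0.022460.
u_2 = 0.022460 × 0.705 + 0.014 = 0.029834.
u_3 = 0.029834 × 0.705 + 0.014 = 0.035033.

Unemployment rate after three quarters ≈ 3.50%.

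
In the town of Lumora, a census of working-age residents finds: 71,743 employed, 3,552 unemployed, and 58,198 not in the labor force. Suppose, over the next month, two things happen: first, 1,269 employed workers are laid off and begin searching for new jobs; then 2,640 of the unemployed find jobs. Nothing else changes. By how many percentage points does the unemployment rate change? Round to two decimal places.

Initially, labor force = 71,743 + 3,552 = 75,295, so u = 3,552/75,295 = 4.72%.
After the first change, employed falls and unemployed rises by 1,269; labor force unchanged → E = 70,474, U = 4,821, labor force = 75,295.
After the second change, unemployed falls and employed rises by 2,640; labor force unchanged → E = 73,114, U = 2,181, labor force = 75,295.
New unemployment rate = 2,181 / 75,295 = 2.90%.
Change = 2.90% − 4.72% = −1.82 percentage points.

The unemployment rate changes by −1.82 percentage points.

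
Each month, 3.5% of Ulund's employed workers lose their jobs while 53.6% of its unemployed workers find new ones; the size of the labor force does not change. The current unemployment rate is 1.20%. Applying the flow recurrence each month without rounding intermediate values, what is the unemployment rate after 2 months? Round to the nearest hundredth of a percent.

Unemployment rate after two months ≈ 5.22%.

With a fixed labor force, u_{t+1} = u_t + s·(1−u_t) − f·u_t = u_t·(1−s−f) + s.
Here 1−s−f = 0.429 and s = 0.035.
u_1 = 0.012000 × 0.429 + 0.035 = 0.040148.
u_2 = 0.040148 × 0.429 + 0.035 = 0.052223.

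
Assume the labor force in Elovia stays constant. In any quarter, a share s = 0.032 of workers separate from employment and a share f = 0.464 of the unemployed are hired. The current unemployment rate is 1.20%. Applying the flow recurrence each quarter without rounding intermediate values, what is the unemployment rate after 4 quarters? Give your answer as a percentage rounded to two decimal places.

With a fixed labor force, u_{t+1} = u_t + s·(1−u_t) − f·u_t = u_t·(1−s−f) + s.
Here 1−s−f = 0.504 and s = 0.032.
u_1 = 0.012000 × 0.504 + 0.032 = 0.038048.
u_2 = 0.038048 × 0.504 + 0.032 = 0.051176.
u_3 = 0.051176 × 0.504 + 0.032 = 0.057793.
u_4 = 0.057793 × 0.504 + 0.032 = 0.061128.

Unemployment rate after four quarters ≈ 6.11%.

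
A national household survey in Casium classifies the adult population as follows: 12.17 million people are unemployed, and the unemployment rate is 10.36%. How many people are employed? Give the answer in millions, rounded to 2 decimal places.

Labor force = U / u = 12.17 / 0.1036 ≈ 117.47 million.
Employed = labor force − unemployed = 117.47 − 12.17 = 105.30 million.

About 105.30 million are employed.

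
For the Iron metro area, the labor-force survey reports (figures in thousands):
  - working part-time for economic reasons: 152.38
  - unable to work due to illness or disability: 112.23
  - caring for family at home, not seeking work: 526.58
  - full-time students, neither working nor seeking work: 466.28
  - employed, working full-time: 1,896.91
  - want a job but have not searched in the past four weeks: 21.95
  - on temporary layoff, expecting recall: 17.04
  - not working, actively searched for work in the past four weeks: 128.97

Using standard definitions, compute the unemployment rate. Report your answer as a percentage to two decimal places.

Unemployment rate ≈ 6.65%.

Employed = 152.38 + 1,896.91 = 2,049.29 thousand (anyone who worked, including part-time for economic reasons, counts as employed).
Unemployed = 17.04 + 128.97 = 146.01 thousand (jobless and actively searching, or on temporary layoff).
Labor force = 2,049.29 + 146.01 = 2,195.30 thousand.
Unemployment rate = 146.01 / 2,195.30 = 6.65%.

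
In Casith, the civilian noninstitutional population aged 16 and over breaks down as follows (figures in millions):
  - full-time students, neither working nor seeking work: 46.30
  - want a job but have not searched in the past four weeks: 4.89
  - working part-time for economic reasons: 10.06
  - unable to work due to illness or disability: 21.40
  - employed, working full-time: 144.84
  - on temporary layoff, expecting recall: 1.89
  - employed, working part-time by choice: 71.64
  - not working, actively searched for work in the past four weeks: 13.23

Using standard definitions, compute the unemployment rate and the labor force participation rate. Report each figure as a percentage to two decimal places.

Unemployment rate ≈ 6.26%; labor force participation rate ≈ 76.90%.

Employed = 10.06 + 144.84 + 71.64 = 226.54 million (anyone who worked, including part-time for economic reasons, counts as employed).
Unemployed = 1.89 + 13.23 = 15.12 million (jobless and actively searching, or on temporary layoff).
Labor force = 226.54 + 15.12 = 241.66 million.
Not in labor force = 46.30 + 4.89 + 21.40 = 72.59 million (those not working and not actively searching are outside the labor force — including those who want a job but have given up searching).
Civilian working-age population = 241.66 + 72.59 = 314.25 million.
Unemployment rate = 15.12 / 241.66 = 6.26%.
Labor force participation rate = 241.66 / 314.25 = 76.90%.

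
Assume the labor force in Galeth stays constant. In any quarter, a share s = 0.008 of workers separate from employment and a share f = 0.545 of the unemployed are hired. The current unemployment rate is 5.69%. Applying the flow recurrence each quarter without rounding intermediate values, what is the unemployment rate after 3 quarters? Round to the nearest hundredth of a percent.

With a fixed labor force, u_{t+1} = u_t + s·(1−u_t) − f·u_t = u_t·(1−s−f) + s.
Here 1−s−f = 0.447 and s = 0.008.
u_1 = 0.056900 × 0.447 + 0.008 = 0.033434.
u_2 = 0.033434 × 0.447 + 0.008 = 0.022945.
u_3 = 0.022945 × 0.447 + 0.008 = 0.018256.

Unemployment rate after three quarters ≈ 1.83%.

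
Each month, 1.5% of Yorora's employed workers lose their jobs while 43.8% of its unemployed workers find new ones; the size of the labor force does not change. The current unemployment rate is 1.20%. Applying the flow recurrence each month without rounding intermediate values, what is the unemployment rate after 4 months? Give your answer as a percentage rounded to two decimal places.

With a fixed labor force, u_{t+1} = u_t + s·(1−u_t) − f·u_t = u_t·(1−s−f) + s.
Here 1−s−f = 0.547 and s = 0.015.
u_1 = 0.012000 × 0.547 + 0.015 = 0.021564.
u_2 = 0.021564 × 0.547 + 0.015 = 0.026796.
u_3 = 0.026796 × 0.547 + 0.015 = 0.029657.
u_4 = 0.029657 × 0.547 + 0.015 = 0.031222.

Unemployment rate after four months ≈ 3.12%.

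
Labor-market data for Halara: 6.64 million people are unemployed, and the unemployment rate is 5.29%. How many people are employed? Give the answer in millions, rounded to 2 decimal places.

About 118.88 million are employed.

Labor force = U / u = 6.64 / 0.0529 ≈ 125.52 million.
Employed = labor force − unemployed = 125.52 − 6.64 = 118.88 million.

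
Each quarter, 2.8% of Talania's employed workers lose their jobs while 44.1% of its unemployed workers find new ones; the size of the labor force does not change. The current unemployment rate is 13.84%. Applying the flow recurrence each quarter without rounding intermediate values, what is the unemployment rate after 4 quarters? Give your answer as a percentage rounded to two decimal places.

With a fixed labor force, u_{t+1} = u_t + s·(1−u_t) − f·u_t = u_t·(1−s−f) + s.
Here 1−s−f = 0.531 and s = 0.028.
u_1 = 0.138400 × 0.531 + 0.028 = 0.101490.
u_2 = 0.101490 × 0.531 + 0.028 = 0.081891.
u_3 = 0.081891 × 0.531 + 0.028 = 0.071484.
u_4 = 0.071484 × 0.531 + 0.028 = 0.065958.

Unemployment rate after four quarters ≈ 6.60%.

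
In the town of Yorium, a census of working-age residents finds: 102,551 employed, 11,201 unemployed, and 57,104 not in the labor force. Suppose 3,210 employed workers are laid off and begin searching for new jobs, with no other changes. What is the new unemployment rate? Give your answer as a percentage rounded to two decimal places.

Initially, labor force = 102,551 + 11,201 = 113,752, so u = 11,201/113,752 = 9.85%.
After the change, employed falls and unemployed rises by 3,210; labor force unchanged → E = 99,341, U = 14,411, labor force = 113,752.
New unemployment rate = 14,411 / 113,752 = 12.67%.

New unemployment rate ≈ 12.67%.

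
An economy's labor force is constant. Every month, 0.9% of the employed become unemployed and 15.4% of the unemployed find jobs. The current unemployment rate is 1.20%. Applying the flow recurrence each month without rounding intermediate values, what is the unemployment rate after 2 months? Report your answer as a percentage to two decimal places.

With a fixed labor force, u_{t+1} = u_t + s·(1−u_t) − f·u_t = u_t·(1−s−f) + s.
Here 1−s−f = 0.837 and s = 0.009.
u_1 = 0.012000 × 0.837 + 0.009 = 0.019044.
u_2 = 0.019044 × 0.837 + 0.009 = 0.024940.

Unemployment rate after two months ≈ 2.49%.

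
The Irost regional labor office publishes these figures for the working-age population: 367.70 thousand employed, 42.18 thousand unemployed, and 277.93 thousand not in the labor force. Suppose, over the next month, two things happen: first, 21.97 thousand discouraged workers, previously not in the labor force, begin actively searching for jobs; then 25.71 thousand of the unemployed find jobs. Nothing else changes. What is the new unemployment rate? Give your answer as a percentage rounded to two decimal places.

Initially, labor force = 367.70 + 42.18 = 409.88 thousand, so u = 42.18/409.88 = 10.29%.
After the first change, unemployed and labor force both rise by 21.97 → E = 367.70, U = 64.15, labor force = 431.85 thousand.
After the second change, unemployed falls and employed rises by 25.71; labor force unchanged → E = 393.41, U = 38.44, labor force = 431.85 thousand.
New unemployment rate = 38.44 / 431.85 = 8.90%.

New unemployment rate ≈ 8.90%.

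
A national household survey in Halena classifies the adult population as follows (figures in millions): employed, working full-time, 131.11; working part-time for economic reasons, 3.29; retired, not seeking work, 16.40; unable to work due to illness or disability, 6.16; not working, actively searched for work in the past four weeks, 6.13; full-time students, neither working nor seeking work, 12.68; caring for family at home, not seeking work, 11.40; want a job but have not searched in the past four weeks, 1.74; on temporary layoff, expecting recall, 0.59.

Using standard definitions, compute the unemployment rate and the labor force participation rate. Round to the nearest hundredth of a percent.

Unemployment rate ≈ 4.76%; labor force participation rate ≈ 74.47%.

Employed = 131.11 + 3.29 = 134.40 million (anyone who worked, including part-time for economic reasons, counts as employed).
Unemployed = 6.13 + 0.59 = 6.72 million (jobless and actively searching, or on temporary layoff).
Labor force = 134.40 + 6.72 = 141.12 million.
Not in labor force = 16.40 + 6.16 + 12.68 + 11.40 + 1.74 = 48.38 million (those not working and not actively searching are outside the labor force — including those who want a job but have given up searching).
Civilian working-age population = 141.12 + 48.38 = 189.50 million.
Unemployment rate = 6.72 / 141.12 = 4.76%.
Labor force participation rate = 141.12 / 189.50 = 74.47%.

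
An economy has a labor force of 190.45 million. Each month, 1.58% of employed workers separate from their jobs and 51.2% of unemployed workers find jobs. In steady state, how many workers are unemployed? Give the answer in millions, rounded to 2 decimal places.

Steady-state unemployment rate u* = s/(s+f) = 1.58/(1.58+51.2) = 0.029936.
Unemployed = u* × labor force = 0.029936 × 190.45 ≈ 5.70 million.

About 5.70 million are unemployed in steady state.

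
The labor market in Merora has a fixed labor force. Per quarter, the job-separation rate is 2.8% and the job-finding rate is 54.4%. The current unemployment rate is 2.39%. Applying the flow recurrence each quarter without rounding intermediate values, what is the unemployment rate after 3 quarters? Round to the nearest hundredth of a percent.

With a fixed labor force, u_{t+1} = u_t + s·(1−u_t) − f·u_t = u_t·(1−s−f) + s.
Here 1−s−f = 0.428 and s = 0.028.
u_1 = 0.023900 × 0.428 + 0.028 = 0.038229.
u_2 = 0.038229 × 0.428 + 0.028 = 0.044362.
u_3 = 0.044362 × 0.428 + 0.028 = 0.046987.

Unemployment rate after three quarters ≈ 4.70%.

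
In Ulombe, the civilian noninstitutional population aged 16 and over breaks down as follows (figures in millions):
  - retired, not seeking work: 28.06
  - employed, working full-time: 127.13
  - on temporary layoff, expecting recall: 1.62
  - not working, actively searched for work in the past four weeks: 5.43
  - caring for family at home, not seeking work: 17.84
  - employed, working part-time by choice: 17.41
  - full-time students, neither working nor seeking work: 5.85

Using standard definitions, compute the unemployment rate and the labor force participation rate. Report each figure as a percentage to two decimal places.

Unemployment rate ≈ 4.65%; labor force participation rate ≈ 74.55%.

Employed = 127.13 + 17.41 = 144.54 million.
Unemployed = 1.62 + 5.43 = 7.05 million (jobless and actively searching, or on temporary layoff).
Labor force = 144.54 + 7.05 = 151.59 million.
Not in labor force = 28.06 + 17.84 + 5.85 = 51.75 million (those not working and not actively searching are outside the labor force).
Civilian working-age population = 151.59 + 51.75 = 203.34 million.
Unemployment rate = 7.05 / 151.59 = 4.65%.
Labor force participation rate = 151.59 / 203.34 = 74.55%.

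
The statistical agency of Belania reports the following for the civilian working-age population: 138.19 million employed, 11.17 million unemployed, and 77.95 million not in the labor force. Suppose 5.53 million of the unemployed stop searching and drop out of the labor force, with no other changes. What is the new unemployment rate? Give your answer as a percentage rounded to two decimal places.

Initially, labor force = 138.19 + 11.17 = 149.36 million, so u = 11.17/149.36 = 7.48%.
After the change, unemployed and labor force both fall by 5.53 → E = 138.19, U = 5.64, labor force = 143.83 million.
New unemployment rate = 5.64 / 143.83 = 3.92%.

New unemployment rate ≈ 3.92%.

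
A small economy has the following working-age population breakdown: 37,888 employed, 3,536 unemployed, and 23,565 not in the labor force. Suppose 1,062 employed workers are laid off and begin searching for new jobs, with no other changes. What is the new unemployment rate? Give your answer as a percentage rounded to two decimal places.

New unemployment rate ≈ 11.10%.

Initially, labor force = 37,888 + 3,536 = 41,424, so u = 3,536/41,424 = 8.54%.
After the change, employed falls and unemployed rises by 1,062; labor force unchanged → E = 36,826, U = 4,598, labor force = 41,424.
New unemployment rate = 4,598 / 41,424 = 11.10%.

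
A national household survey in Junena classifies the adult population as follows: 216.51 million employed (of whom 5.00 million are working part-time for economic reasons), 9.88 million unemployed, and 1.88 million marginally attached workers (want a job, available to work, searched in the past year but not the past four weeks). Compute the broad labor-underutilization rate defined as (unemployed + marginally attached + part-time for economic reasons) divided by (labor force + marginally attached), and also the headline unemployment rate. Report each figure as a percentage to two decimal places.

Labor force = 216.51 + 9.88 = 226.39 million.
Numerator = 9.88 + 1.88 + 5.00 = 16.76 million.
Denominator = 226.39 + 1.88 = 228.27 million.
Broad rate = 16.76 / 228.27 = 7.34%.
Headline unemployment rate = 9.88 / 226.39 = 4.36%.

Broad underutilization rate ≈ 7.34%; headline unemployment rate ≈ 4.36%.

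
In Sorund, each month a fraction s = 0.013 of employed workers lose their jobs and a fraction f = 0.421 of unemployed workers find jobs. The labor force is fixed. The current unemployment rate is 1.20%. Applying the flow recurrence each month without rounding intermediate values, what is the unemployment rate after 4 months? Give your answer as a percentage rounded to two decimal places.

With a fixed labor force, u_{t+1} = u_t + s·(1−u_t) − f·u_t = u_t·(1−s−f) + s.
Here 1−s−f = 0.566 and s = 0.013.
u_1 = 0.012000 × 0.566 + 0.013 = 0.019792.
u_2 = 0.019792 × 0.566 + 0.013 = 0.024202.
u_3 = 0.024202 × 0.566 + 0.013 = 0.026698.
u_4 = 0.026698 × 0.566 + 0.013 = 0.028111.

Unemployment rate after four months ≈ 2.81%.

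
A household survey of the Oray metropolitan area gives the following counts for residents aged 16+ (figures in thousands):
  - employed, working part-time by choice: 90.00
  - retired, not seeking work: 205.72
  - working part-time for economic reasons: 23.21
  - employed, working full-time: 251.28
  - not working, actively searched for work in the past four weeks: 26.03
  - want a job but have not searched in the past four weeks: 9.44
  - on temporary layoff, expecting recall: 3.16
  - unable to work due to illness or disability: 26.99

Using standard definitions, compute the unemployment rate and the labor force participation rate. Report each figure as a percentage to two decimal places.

Employed = 90.00 + 23.21 + 251.28 = 364.49 thousand (anyone who worked, including part-time for economic reasons, counts as employed).
Unemployed = 26.03 + 3.16 = 29.19 thousand (jobless and actively searching, or on temporary layoff).
Labor force = 364.49 + 29.19 = 393.68 thousand.
Not in labor force = 205.72 + 9.44 + 26.99 = 242.15 thousand (those not working and not actively searching are outside the labor force — including those who want a job but have given up searching).
Civilian working-age population = 393.68 + 242.15 = 635.83 thousand.
Unemployment rate = 29.19 / 393.68 = 7.41%.
Labor force participation rate = 393.68 / 635.83 = 61.92%.

Unemployment rate ≈ 7.41%; labor force participation rate ≈ 61.92%.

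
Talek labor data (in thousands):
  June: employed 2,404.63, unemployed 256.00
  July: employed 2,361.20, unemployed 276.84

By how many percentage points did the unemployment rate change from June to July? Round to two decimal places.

The unemployment rate changed by +0.87 percentage points.

June: labor force = 2,404.63 + 256.00 = 2,660.63; u = 256.00/2,660.63 = 9.62%.
July: labor force = 2,361.20 + 276.84 = 2,638.04; u = 276.84/2,638.04 = 10.49%.
Change = 10.49% − 9.62% = +0.87 pp.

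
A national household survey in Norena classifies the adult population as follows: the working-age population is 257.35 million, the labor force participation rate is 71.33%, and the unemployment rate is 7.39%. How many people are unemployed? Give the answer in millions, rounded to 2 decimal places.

About 13.57 million are unemployed.

Labor force = 0.7133 × 257.35 = 183.57 million.
Unemployed = 0.0739 × 183.57 ≈ 13.57 million.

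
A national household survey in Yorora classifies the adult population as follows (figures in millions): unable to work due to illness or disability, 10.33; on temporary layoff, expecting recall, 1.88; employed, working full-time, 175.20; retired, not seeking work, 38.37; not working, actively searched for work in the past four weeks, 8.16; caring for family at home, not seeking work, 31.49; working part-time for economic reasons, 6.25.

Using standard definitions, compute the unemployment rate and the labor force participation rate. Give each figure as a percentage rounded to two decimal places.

Unemployment rate ≈ 5.24%; labor force participation rate ≈ 70.48%.

Employed = 175.20 + 6.25 = 181.45 million (anyone who worked, including part-time for economic reasons, counts as employed).
Unemployed = 1.88 + 8.16 = 10.04 million (jobless and actively searching, or on temporary layoff).
Labor force = 181.45 + 10.04 = 191.49 million.
Not in labor force = 10.33 + 38.37 + 31.49 = 80.19 million (those not working and not actively searching are outside the labor force).
Civilian working-age population = 191.49 + 80.19 = 271.68 million.
Unemployment rate = 10.04 / 191.49 = 5.24%.
Labor force participation rate = 191.49 / 271.68 = 70.48%.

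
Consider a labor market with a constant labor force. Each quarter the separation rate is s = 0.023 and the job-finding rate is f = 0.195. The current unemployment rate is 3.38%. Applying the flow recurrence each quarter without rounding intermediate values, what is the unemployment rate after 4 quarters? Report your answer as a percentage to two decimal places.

Unemployment rate after four quarters ≈ 7.87%.

With a fixed labor force, u_{t+1} = u_t + s·(1−u_t) − f·u_t = u_t·(1−s−f) + s.
Here 1−s−f = 0.782 and s = 0.023.
u_1 = 0.033800 × 0.782 + 0.023 = 0.049432.
u_2 = 0.049432 × 0.782 + 0.023 = 0.061656.
u_3 = 0.061656 × 0.782 + 0.023 = 0.071215.
u_4 = 0.071215 × 0.782 + 0.023 = 0.078690.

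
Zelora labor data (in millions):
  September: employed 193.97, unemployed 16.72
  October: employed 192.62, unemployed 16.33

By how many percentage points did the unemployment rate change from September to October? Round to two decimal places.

The unemployment rate changed by −0.12 percentage points.

September: labor force = 193.97 + 16.72 = 210.69; u = 16.72/210.69 = 7.94%.
October: labor force = 192.62 + 16.33 = 208.95; u = 16.33/208.95 = 7.82%.
Change = 7.82% − 7.94% = −0.12 pp.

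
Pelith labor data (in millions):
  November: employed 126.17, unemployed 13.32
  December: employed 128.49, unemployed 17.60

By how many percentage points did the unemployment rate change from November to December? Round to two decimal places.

November: labor force = 126.17 + 13.32 = 139.49; u = 13.32/139.49 = 9.55%.
December: labor force = 128.49 + 17.60 = 146.09; u = 17.60/146.09 = 12.05%.
Change = 12.05% − 9.55% = +2.50 pp.

The unemployment rate changed by +2.50 percentage points.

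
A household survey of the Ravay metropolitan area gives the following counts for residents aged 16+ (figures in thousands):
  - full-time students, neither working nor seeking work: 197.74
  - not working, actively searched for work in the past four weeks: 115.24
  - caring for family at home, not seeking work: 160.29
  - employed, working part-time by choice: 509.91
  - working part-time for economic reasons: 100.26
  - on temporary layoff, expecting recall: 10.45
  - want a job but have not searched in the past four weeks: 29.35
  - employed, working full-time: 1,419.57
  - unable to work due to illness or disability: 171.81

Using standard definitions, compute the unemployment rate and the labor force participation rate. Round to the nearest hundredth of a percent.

Employed = 509.91 + 100.26 + 1,419.57 = 2,029.74 thousand (anyone who worked, including part-time for economic reasons, counts as employed).
Unemployed = 115.24 + 10.45 = 125.69 thousand (jobless and actively searching, or on temporary layoff).
Labor force = 2,029.74 + 125.69 = 2,155.43 thousand.
Not in labor force = 197.74 + 160.29 + 29.35 + 171.81 = 559.19 thousand (those not working and not actively searching are outside the labor force — including those who want a job but have given up searching).
Civilian working-age population = 2,155.43 + 559.19 = 2,714.62 thousand.
Unemployment rate = 125.69 / 2,155.43 = 5.83%.
Labor force participation rate = 2,155.43 / 2,714.62 = 79.40%.

Unemployment rate ≈ 5.83%; labor force participation rate ≈ 79.40%.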